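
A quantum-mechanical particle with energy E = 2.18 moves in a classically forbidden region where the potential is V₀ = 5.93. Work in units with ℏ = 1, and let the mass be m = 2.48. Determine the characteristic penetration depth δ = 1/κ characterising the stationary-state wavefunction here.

Since E < V₀ the TISE in this region is ψ'' = κ²ψ with κ = √(2m(V₀ − E))/ℏ.
κ = √(2 × 2.48 × 3.75) = 4.313. The penetration depth is δ = 1/κ = 0.232.

δ = 0.232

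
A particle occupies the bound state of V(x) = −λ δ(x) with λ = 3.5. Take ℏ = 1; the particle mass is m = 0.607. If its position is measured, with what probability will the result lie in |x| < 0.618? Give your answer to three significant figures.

P = 0.928

The normalised bound state is ψ = √κ e^{−κ|x|} with κ = mλ/ℏ² = 2.125.
P(|x| < d) = ∫_{−d}^{d} κ e^{−2κ|x|} dx = 1 − e^{−2κd} = 1 − e^{−2.626} = 0.9276.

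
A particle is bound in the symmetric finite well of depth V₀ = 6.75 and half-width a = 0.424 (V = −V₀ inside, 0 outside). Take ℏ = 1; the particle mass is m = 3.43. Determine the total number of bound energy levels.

N = 2

Define the well-strength parameter z₀ = (a/ℏ)√(2mV₀) = 0.424 × √(2·3.43·6.75) = 2.885.
The even/odd transcendental equations gain one root per π/2 in z₀, giving N = 1 + ⌊2z₀/π⌋ = 1 + ⌊1.837⌋ = 2.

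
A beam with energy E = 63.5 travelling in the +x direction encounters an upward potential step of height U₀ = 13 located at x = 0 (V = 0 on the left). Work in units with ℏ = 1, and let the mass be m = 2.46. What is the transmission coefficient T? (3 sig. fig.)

T = 0.997

On each side the TISE gives plane waves with k = √(2m(E − V))/ℏ: k₁ = √(2·2.46·63.5) = 17.68, k₂ = √(2·2.46·50.5) = 15.76.
Continuity of ψ and ψ′ at the step yields the reflection amplitude r = (k₁ − k₂)/(k₁ + k₂) = 0.05720; thus R = |r|² = 0.003272, T = 0.9967.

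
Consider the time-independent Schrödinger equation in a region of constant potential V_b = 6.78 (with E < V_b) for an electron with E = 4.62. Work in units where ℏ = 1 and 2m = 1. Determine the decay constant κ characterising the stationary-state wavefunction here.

Since E < V_b the TISE in this region is ψ'' = κ²ψ with κ = √(2m(V_b − E))/ℏ.
κ = √(2 × 0.5 × 2.16) = 1.470.

κ = 1.47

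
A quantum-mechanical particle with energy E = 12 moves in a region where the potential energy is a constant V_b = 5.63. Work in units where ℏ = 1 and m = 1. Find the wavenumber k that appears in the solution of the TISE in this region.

k = 3.57

With E > V_b the solution is oscillatory, ψ ∝ e^{±ikx} with k = √(2m(E − V_b))/ℏ.
k = √(2 × 1 × 6.37) = 3.569.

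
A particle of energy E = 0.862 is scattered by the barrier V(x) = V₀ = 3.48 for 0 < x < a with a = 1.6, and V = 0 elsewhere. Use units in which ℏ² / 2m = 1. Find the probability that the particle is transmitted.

Since E < V₀ the interior solution is evanescent with decay constant κ = √(2m(V₀ − E))/ℏ = 1.618.
κa = 2.589, sinh(κa) = 6.620.
Matching ψ, ψ′ at both faces gives T = [1 + V₀² sinh²(κa) / (4E(V₀ − E))]⁻¹ = 1/59.79 = 0.0167.

T = 0.0167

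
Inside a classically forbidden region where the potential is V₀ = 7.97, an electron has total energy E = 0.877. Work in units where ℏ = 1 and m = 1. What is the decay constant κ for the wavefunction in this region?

κ = 3.77

Since E < V₀ the TISE in this region is ψ'' = κ²ψ with κ = √(2m(V₀ − E))/ℏ.
κ = √(2 × 1 × 7.093) = 3.766.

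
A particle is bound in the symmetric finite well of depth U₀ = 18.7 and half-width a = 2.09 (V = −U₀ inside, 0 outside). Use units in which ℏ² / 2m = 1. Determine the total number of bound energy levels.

Define the well-strength parameter z₀ = (a/ℏ)√(2mU₀) = 2.09 × √(2·0.5·18.7) = 9.038.
A new bound state (alternating even/odd) appears each time z₀ passes a multiple of π/2, so N = ⌊2z₀/π⌋ + 1 = ⌊5.754⌋ + 1 = 6.

N = 6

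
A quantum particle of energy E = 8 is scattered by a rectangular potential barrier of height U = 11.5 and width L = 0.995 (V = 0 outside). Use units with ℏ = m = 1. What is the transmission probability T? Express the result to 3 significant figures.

T = 0.0174

Since E < U the interior solution is evanescent with decay constant κ = √(2m(U − E))/ℏ = 2.646.
κL = 2.633, sinh(κL) = 6.918.
The exact tunnelling result is T⁻¹ = 1 + U² sinh²(κL) / [4E(U − E)] = 57.52, so T = 0.0174.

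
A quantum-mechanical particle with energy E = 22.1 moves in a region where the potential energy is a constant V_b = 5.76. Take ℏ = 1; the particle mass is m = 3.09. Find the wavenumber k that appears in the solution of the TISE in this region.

k = 10.0

With E > V_b the solution is oscillatory, ψ ∝ e^{±ikx} with k = √(2m(E − V_b))/ℏ.
k = √(2 × 3.09 × 16.34) = 10.05.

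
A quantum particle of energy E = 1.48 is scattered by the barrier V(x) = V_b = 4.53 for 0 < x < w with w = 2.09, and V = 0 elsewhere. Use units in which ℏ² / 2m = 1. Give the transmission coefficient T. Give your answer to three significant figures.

T = 0.00238

E < V_b: inside the barrier ψ ∝ e^{±κx} with κ = √(2m(V_b − E))/ℏ = 1.746.
κw = 3.650, sinh(κw) = 19.22.
Matching ψ, ψ′ at both faces gives T = [1 + V_b² sinh²(κw) / (4E(V_b − E))]⁻¹ = 1/421.1 = 0.00238.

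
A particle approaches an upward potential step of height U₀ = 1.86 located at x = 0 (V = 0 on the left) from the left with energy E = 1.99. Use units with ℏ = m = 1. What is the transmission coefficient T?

On each side the TISE gives plane waves with k = √(2m(E − V))/ℏ: k₁ = √(2·1·1.99) = 1.995, k₂ = √(2·1·0.13) = 0.5099.
Continuity of ψ and ψ′ at the step yields the reflection amplitude r = (k₁ − k₂)/(k₁ + k₂) = 0.5929; thus R = |r|² = 0.3515, T = 0.6485.

T = 0.648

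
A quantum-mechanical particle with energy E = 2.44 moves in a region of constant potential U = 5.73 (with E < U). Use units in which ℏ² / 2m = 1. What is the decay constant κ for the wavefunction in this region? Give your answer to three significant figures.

Since E < U the TISE in this region is ψ'' = κ²ψ with κ = √(2m(U − E))/ℏ.
κ = √(2 × 0.5 × 3.29) = 1.814.

κ = 1.81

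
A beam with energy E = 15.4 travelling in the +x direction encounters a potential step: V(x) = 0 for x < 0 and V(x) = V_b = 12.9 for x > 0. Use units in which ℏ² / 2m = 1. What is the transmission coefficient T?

On each side the TISE gives plane waves with k = √(2m(E − V))/ℏ: k₁ = √(2·½·15.4) = 3.924, k₂ = √(2·½·2.5) = 1.581.
Continuity of ψ and ψ′ at the step yields the reflection amplitude r = (k₁ − k₂)/(k₁ + k₂) = 0.4256; thus R = |r|² = 0.1811, T = 0.8189.

T = 0.819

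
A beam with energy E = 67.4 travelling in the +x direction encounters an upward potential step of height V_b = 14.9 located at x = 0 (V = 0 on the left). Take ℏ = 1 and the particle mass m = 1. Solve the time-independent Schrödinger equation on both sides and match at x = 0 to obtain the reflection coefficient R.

The wavenumbers are k₁ = √(2mE)/ℏ = 11.61 on the left and k₂ = √(2m(E − V_b))/ℏ = 10.25 on the right.
Continuity of ψ and ψ′ at the step yields the reflection amplitude r = (k₁ − k₂)/(k₁ + k₂) = 0.06238; thus R = |r|² = 0.003891, T = 0.9961.

R = 0.00389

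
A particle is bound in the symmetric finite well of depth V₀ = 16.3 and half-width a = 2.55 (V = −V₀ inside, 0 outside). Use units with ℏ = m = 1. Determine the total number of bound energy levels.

N = 10

Define the well-strength parameter z₀ = (a/ℏ)√(2mV₀) = 2.55 × √(2·1·16.3) = 14.56.
The even/odd transcendental equations gain one root per π/2 in z₀, giving N = 1 + ⌊2z₀/π⌋ = 1 + ⌊9.269⌋ = 10.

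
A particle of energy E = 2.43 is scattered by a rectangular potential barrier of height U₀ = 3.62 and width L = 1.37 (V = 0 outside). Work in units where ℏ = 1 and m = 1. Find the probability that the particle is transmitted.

T = 0.0504

Since E < U₀ the interior solution is evanescent with decay constant κ = √(2m(U₀ − E))/ℏ = 1.543.
κL = 2.114, sinh(κL) = 4.078.
Matching ψ, ψ′ at both faces gives T = [1 + U₀² sinh²(κL) / (4E(U₀ − E))]⁻¹ = 1/19.84 = 0.0504.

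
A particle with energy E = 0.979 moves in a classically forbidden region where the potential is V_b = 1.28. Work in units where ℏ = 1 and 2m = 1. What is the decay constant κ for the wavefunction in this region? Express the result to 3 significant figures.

Since E < V_b the TISE in this region is ψ'' = κ²ψ with κ = √(2m(V_b − E))/ℏ.
κ = √(2 × 0.5 × 0.301) = 0.5486.

κ = 0.549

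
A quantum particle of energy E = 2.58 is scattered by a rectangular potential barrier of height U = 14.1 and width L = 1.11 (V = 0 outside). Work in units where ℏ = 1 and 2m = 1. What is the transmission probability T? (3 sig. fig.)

E < U: inside the barrier ψ ∝ e^{±κx} with κ = √(2m(U − E))/ℏ = 3.394.
κL = 3.767, sinh(κL) = 21.62.
The exact tunnelling result is T⁻¹ = 1 + U² sinh²(κL) / [4E(U − E)] = 782.9, so T = 0.00128.

T = 0.00128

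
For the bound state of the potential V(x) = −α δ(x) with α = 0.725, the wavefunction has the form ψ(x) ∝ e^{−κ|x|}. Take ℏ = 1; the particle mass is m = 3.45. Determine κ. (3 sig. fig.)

Integrate −(ℏ²/2m)ψ'' − αδ(x)ψ = Eψ from −ε to +ε: the ψ'' term gives ψ'(0⁺) − ψ'(0⁻) and the δ term gives −(2mα/ℏ²)ψ(0).
With ψ ∝ e^{−κ|x|} this yields −2κ = −2mα/ℏ², so κ = mα/ℏ² = 2.501.

κ = 2.50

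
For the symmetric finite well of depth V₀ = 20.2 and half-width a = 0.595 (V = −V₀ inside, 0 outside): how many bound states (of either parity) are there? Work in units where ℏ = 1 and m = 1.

N = 3

Define the well-strength parameter z₀ = (a/ℏ)√(2mV₀) = 0.595 × √(2·1·20.2) = 3.782.
A new bound state (alternating even/odd) appears each time z₀ passes a multiple of π/2, so N = ⌊2z₀/π⌋ + 1 = ⌊2.408⌋ + 1 = 3.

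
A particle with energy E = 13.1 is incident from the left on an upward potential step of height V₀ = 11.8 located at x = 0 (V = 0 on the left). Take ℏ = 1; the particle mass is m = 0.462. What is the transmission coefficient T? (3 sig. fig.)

T = 0.729

On each side the TISE gives plane waves with k = √(2m(E − V))/ℏ: k₁ = √(2·0.462·13.1) = 3.479, k₂ = √(2·0.462·1.3) = 1.096.
Matching ψ and ψ′ at x = 0 gives r = (k₁ − k₂)/(k₁ + k₂), so R = r² = 0.2713 and T = 1 − R = 0.7287.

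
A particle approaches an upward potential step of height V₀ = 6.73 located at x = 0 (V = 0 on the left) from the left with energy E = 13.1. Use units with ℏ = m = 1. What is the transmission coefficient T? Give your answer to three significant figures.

T = 0.968

The wavenumbers are k₁ = √(2mE)/ℏ = 5.119 on the left and k₂ = √(2m(E − V₀))/ℏ = 3.569 on the right.
Matching ψ and ψ′ at x = 0 gives r = (k₁ − k₂)/(k₁ + k₂), so R = r² = 0.03180 and T = 1 − R = 0.9682.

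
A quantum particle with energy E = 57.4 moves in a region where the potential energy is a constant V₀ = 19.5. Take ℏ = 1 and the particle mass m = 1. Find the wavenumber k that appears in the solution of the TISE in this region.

With E > V₀ the solution is oscillatory, ψ ∝ e^{±ikx} with k = √(2m(E − V₀))/ℏ.
k = √(2 × 1 × 37.9) = 8.706.

k = 8.71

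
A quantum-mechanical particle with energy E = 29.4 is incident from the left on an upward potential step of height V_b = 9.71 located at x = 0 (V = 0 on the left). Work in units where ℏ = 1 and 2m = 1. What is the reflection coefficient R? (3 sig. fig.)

The wavenumbers are k₁ = √(2mE)/ℏ = 5.422 on the left and k₂ = √(2m(E − V_b))/ℏ = 4.437 on the right.
Continuity of ψ and ψ′ at the step yields the reflection amplitude r = (k₁ − k₂)/(k₁ + k₂) = 0.09989; thus R = |r|² = 0.009977, T = 0.9900.

R = 0.00998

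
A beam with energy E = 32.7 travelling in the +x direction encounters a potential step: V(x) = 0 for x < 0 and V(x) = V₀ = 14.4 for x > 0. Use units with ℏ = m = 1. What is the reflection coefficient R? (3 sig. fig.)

R = 0.0208

The wavenumbers are k₁ = √(2mE)/ℏ = 8.087 on the left and k₂ = √(2m(E − V₀))/ℏ = 6.050 on the right.
Continuity of ψ and ψ′ at the step yields the reflection amplitude r = (k₁ − k₂)/(k₁ + k₂) = 0.1441; thus R = |r|² = 0.02077, T = 0.9792.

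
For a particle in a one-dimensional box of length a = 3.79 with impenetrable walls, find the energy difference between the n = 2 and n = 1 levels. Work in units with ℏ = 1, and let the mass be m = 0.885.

ΔE = 1.16

E_n = n²π²ℏ²/(2ma²), so ΔE = (2² − 1²) π²ℏ²/(2ma²).
ΔE = 3 × π² / (2 × 0.885 × 3.79²) = 1.165.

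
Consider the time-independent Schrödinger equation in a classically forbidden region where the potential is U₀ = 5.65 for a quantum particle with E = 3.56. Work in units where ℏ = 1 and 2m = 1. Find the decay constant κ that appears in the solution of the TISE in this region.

Since E < U₀ the TISE in this region is ψ'' = κ²ψ with κ = √(2m(U₀ − E))/ℏ.
κ = √(2 × 0.5 × 2.09) = 1.446.

κ = 1.45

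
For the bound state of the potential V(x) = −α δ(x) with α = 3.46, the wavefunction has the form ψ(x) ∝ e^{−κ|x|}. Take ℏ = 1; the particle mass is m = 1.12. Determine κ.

κ = 3.88

Integrate −(ℏ²/2m)ψ'' − αδ(x)ψ = Eψ from −ε to +ε: the ψ'' term gives ψ'(0⁺) − ψ'(0⁻) and the δ term gives −(2mα/ℏ²)ψ(0).
With ψ ∝ e^{−κ|x|} this yields −2κ = −2mα/ℏ², so κ = mα/ℏ² = 3.875.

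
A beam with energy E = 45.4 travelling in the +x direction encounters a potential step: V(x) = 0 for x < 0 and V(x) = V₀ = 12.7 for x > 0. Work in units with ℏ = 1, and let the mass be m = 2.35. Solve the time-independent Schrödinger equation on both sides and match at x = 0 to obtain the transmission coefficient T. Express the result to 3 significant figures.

On each side the TISE gives plane waves with k = √(2m(E − V))/ℏ: k₁ = √(2·2.35·45.4) = 14.61, k₂ = √(2·2.35·32.7) = 12.40.
Matching ψ and ψ′ at x = 0 gives r = (k₁ − k₂)/(k₁ + k₂), so R = r² = 0.006700 and T = 1 − R = 0.9933.

T = 0.993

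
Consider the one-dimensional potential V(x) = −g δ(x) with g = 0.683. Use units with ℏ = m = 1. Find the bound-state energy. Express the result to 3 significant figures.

For x ≠ 0 the bound state is ψ ∝ e^{−κ|x|}; integrating the TISE across the delta gives the cusp condition 2κ = 2mg/ℏ², so κ = 0.6830.
Then E = −ℏ²κ²/(2m) = −mg²/(2ℏ²) = -0.2332.

E = -0.233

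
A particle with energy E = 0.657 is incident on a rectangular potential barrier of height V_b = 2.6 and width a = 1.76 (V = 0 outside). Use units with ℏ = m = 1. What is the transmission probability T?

T = 0.00293

Since E < V_b the interior solution is evanescent with decay constant κ = √(2m(V_b − E))/ℏ = 1.971.
κa = 3.469, sinh(κa) = 16.04.
Matching ψ, ψ′ at both faces gives T = [1 + V_b² sinh²(κa) / (4E(V_b − E))]⁻¹ = 1/341.8 = 0.00293.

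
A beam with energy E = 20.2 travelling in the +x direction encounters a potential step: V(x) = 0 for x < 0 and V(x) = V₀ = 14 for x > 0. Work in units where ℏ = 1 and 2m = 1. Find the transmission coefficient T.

T = 0.918

On each side the TISE gives plane waves with k = √(2m(E − V))/ℏ: k₁ = √(2·½·20.2) = 4.494, k₂ = √(2·½·6.2) = 2.490.
Matching ψ and ψ′ at x = 0 gives r = (k₁ − k₂)/(k₁ + k₂), so R = r² = 0.08236 and T = 1 − R = 0.9176.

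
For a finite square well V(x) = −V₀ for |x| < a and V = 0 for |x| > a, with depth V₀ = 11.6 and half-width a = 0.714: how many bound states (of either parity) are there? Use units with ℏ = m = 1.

N = 3

The dimensionless depth is z₀ = a√(2mV₀)/ℏ = 0.714 × √(23.20) = 3.439.
The even/odd transcendental equations gain one root per π/2 in z₀, giving N = 1 + ⌊2z₀/π⌋ = 1 + ⌊2.189⌋ = 3.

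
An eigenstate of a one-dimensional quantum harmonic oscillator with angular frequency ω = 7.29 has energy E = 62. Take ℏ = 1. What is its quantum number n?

n = 8

E_n = ℏω(n + ½) ⇒ n = E/(ℏω) − ½ = 62/7.29 − 0.5 = 8.005 → n = 8.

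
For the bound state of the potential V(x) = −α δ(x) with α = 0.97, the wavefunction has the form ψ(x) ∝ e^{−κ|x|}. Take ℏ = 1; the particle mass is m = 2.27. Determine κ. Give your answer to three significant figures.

κ = 2.20

Integrating the TISE across x = 0 gives the cusp condition ψ'(0⁺) − ψ'(0⁻) = −(2mα/ℏ²)ψ(0).
With ψ ∝ e^{−κ|x|} this yields −2κ = −2mα/ℏ², so κ = mα/ℏ² = 2.202.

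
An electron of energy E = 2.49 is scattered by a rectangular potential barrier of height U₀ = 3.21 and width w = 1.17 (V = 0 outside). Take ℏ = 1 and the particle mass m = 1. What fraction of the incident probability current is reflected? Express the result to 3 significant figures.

Since E < U₀ the interior solution is evanescent with decay constant κ = √(2m(U₀ − E))/ℏ = 1.200.
κw = 1.404, sinh(κw) = 1.913.
The exact tunnelling result is T⁻¹ = 1 + U₀² sinh²(κw) / [4E(U₀ − E)] = 6.258, so T = 0.160.
R = 1 − T = 0.840.

R = 0.840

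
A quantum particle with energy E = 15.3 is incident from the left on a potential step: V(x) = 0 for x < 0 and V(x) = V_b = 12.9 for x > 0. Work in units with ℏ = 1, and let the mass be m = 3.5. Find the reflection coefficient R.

On each side the TISE gives plane waves with k = √(2m(E − V))/ℏ: k₁ = √(2·3.5·15.3) = 10.35, k₂ = √(2·3.5·2.4) = 4.099.
Continuity of ψ and ψ′ at the step yields the reflection amplitude r = (k₁ − k₂)/(k₁ + k₂) = 0.4326; thus R = |r|² = 0.1871, T = 0.8129.

R = 0.187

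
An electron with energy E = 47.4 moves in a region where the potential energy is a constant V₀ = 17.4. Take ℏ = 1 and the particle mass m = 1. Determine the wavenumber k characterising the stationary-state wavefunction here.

With E > V₀ the solution is oscillatory, ψ ∝ e^{±ikx} with k = √(2m(E − V₀))/ℏ.
k = √(2 × 1 × 30) = 7.746.

k = 7.75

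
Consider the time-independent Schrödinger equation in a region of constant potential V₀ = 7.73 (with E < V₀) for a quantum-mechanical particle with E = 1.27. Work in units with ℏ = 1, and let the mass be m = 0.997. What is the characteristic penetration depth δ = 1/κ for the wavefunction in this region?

δ = 0.279

Since E < V₀ the TISE in this region is ψ'' = κ²ψ with κ = √(2m(V₀ − E))/ℏ.
κ = √(2 × 0.997 × 6.46) = 3.589. The penetration depth is δ = 1/κ = 0.279.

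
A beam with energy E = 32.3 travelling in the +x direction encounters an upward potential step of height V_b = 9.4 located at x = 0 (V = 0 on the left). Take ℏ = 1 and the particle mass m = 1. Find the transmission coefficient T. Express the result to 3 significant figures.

T = 0.993

On each side the TISE gives plane waves with k = √(2m(E − V))/ℏ: k₁ = √(2·1·32.3) = 8.037, k₂ = √(2·1·22.9) = 6.768.
Matching ψ and ψ′ at x = 0 gives r = (k₁ − k₂)/(k₁ + k₂), so R = r² = 0.007357 and T = 1 − R = 0.9926.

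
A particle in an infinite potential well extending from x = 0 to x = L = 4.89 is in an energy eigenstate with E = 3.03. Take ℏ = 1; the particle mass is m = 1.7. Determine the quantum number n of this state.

For an infinite well E_n = n²π²ℏ²/(2mL²), so n = (L/πℏ)√(2mE).
n = (4.89/π) × √(2 × 1.7 × 3.03) = 4.996 → n = 5.

n = 5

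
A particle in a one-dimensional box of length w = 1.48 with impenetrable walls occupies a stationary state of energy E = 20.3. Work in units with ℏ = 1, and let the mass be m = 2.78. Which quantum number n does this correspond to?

n = 5

For an infinite well E_n = n²π²ℏ²/(2mw²), so n = (w/πℏ)√(2mE).
n = (1.48/π) × √(2 × 2.78 × 20.3) = 5.005 → n = 5.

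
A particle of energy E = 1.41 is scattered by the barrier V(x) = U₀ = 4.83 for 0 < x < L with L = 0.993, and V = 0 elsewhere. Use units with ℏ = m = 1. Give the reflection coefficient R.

R = 0.982

Since E < U₀ the interior solution is evanescent with decay constant κ = √(2m(U₀ − E))/ℏ = 2.615.
κL = 2.597, sinh(κL) = 6.675.
Matching ψ, ψ′ at both faces gives T = [1 + U₀² sinh²(κL) / (4E(U₀ − E))]⁻¹ = 1/54.88 = 0.0182.
R = 1 − T = 0.982.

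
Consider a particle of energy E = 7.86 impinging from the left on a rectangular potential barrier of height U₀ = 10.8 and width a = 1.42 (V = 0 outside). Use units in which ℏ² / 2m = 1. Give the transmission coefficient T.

Since E < U₀ the interior solution is evanescent with decay constant κ = √(2m(U₀ − E))/ℏ = 1.715.
κa = 2.435, sinh(κa) = 5.663.
The exact tunnelling result is T⁻¹ = 1 + U₀² sinh²(κa) / [4E(U₀ − E)] = 41.47, so T = 0.0241.

T = 0.0241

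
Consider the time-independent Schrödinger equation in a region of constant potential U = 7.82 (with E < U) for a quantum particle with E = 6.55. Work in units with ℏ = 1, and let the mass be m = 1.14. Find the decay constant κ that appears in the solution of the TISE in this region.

Since E < U the TISE in this region is ψ'' = κ²ψ with κ = √(2m(U − E))/ℏ.
κ = √(2 × 1.14 × 1.27) = 1.702.

κ = 1.70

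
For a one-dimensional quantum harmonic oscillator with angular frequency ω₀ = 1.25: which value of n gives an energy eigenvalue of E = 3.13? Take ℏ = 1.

n = 2

E_n = ℏω₀(n + ½) ⇒ n = E/(ℏω₀) − ½ = 3.13/1.25 − 0.5 = 2.004 → n = 2.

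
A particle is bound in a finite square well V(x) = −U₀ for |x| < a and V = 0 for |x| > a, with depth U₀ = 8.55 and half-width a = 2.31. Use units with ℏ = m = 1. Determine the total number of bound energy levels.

N = 7

The dimensionless depth is z₀ = a√(2mU₀)/ℏ = 2.31 × √(17.10) = 9.552.
The even/odd transcendental equations gain one root per π/2 in z₀, giving N = 1 + ⌊2z₀/π⌋ = 1 + ⌊6.081⌋ = 7.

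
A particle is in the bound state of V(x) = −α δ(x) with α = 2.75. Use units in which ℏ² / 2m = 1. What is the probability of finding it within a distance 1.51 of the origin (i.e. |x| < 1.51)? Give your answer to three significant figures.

P = 0.984

The normalised bound state is ψ = √κ e^{−κ|x|} with κ = mα/ℏ² = 1.375.
P(|x| < d) = ∫_{−d}^{d} κ e^{−2κ|x|} dx = 1 − e^{−2κd} = 1 − e^{−4.153} = 0.9843.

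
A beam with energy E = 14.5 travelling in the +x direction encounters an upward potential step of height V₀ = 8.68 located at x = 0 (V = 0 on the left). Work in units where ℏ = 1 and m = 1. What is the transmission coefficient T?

On each side the TISE gives plane waves with k = √(2m(E − V))/ℏ: k₁ = √(2·1·14.5) = 5.385, k₂ = √(2·1·5.82) = 3.412.
Matching ψ and ψ′ at x = 0 gives r = (k₁ − k₂)/(k₁ + k₂), so R = r² = 0.05032 and T = 1 − R = 0.9497.

T = 0.950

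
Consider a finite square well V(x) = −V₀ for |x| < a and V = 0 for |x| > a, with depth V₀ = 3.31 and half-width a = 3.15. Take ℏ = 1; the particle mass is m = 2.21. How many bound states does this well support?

N = 8

Define the well-strength parameter z₀ = (a/ℏ)√(2mV₀) = 3.15 × √(2·2.21·3.31) = 12.05.
The even/odd transcendental equations gain one root per π/2 in z₀, giving N = 1 + ⌊2z₀/π⌋ = 1 + ⌊7.670⌋ = 8.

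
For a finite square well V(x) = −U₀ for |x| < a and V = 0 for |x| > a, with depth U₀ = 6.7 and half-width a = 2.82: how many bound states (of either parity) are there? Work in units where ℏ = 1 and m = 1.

N = 7

Define the well-strength parameter z₀ = (a/ℏ)√(2mU₀) = 2.82 × √(2·1·6.7) = 10.32.
The even/odd transcendental equations gain one root per π/2 in z₀, giving N = 1 + ⌊2z₀/π⌋ = 1 + ⌊6.572⌋ = 7.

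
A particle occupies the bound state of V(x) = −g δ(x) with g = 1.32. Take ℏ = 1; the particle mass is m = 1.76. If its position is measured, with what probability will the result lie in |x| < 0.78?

P = 0.973

The normalised bound state is ψ = √κ e^{−κ|x|} with κ = mg/ℏ² = 2.323.
P(|x| < d) = ∫_{−d}^{d} κ e^{−2κ|x|} dx = 1 − e^{−2κd} = 1 − e^{−3.624} = 0.9733.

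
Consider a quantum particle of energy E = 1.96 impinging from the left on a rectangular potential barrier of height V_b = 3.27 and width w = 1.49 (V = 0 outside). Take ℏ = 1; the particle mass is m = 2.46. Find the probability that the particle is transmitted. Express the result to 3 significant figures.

E < V_b: inside the barrier ψ ∝ e^{±κx} with κ = √(2m(V_b − E))/ℏ = 2.539.
κw = 3.783, sinh(κw) = 21.96.
The exact tunnelling result is T⁻¹ = 1 + V_b² sinh²(κw) / [4E(V_b − E)] = 502.9, so T = 0.00199.

T = 0.00199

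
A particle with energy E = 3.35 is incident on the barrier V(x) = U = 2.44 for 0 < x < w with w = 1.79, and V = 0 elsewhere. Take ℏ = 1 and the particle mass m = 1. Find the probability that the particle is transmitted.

T = 0.823

E > U: inside the barrier k₂ = √(2m(E − U))/ℏ = 1.349, k₂w = 2.415.
T = [1 + U² sin²(k₂w) / (4E(E − U))]⁻¹ = 1/1.216 = 0.823.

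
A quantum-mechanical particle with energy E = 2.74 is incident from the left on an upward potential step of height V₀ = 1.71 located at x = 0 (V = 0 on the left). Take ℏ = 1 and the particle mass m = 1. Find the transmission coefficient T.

On each side the TISE gives plane waves with k = √(2m(E − V))/ℏ: k₁ = √(2·1·2.74) = 2.341, k₂ = √(2·1·1.03) = 1.435.
Matching ψ and ψ′ at x = 0 gives r = (k₁ − k₂)/(k₁ + k₂), so R = r² = 0.05752 and T = 1 − R = 0.9425.

T = 0.942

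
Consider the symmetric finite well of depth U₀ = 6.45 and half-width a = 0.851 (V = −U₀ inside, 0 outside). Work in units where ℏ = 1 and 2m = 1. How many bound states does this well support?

Define the well-strength parameter z₀ = (a/ℏ)√(2mU₀) = 0.851 × √(2·0.5·6.45) = 2.161.
The even/odd transcendental equations gain one root per π/2 in z₀, giving N = 1 + ⌊2z₀/π⌋ = 1 + ⌊1.376⌋ = 2.

N = 2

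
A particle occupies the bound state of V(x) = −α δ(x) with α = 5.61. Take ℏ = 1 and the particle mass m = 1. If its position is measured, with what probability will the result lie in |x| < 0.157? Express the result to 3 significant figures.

P = 0.828

The normalised bound state is ψ = √κ e^{−κ|x|} with κ = mα/ℏ² = 5.610.
P(|x| < d) = ∫_{−d}^{d} κ e^{−2κ|x|} dx = 1 − e^{−2κd} = 1 − e^{−1.762} = 0.8282.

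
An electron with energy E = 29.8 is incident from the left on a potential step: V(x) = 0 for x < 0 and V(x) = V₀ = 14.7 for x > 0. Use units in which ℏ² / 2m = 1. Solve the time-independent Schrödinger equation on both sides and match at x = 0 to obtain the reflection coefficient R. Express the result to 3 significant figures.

R = 0.0283

On each side the TISE gives plane waves with k = √(2m(E − V))/ℏ: k₁ = √(2·½·29.8) = 5.459, k₂ = √(2·½·15.1) = 3.886.
Continuity of ψ and ψ′ at the step yields the reflection amplitude r = (k₁ − k₂)/(k₁ + k₂) = 0.1683; thus R = |r|² = 0.02834, T = 0.9717.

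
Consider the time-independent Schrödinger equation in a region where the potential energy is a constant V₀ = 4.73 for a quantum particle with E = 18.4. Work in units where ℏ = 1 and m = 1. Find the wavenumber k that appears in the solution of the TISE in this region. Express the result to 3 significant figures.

k = 5.23

With E > V₀ the solution is oscillatory, ψ ∝ e^{±ikx} with k = √(2m(E − V₀))/ℏ.
k = √(2 × 1 × 13.67) = 5.229.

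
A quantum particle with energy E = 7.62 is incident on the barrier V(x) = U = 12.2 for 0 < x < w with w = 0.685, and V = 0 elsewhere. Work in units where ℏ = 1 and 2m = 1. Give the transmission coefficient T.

Since E < U the interior solution is evanescent with decay constant κ = √(2m(U − E))/ℏ = 2.140.
κw = 1.466, sinh(κw) = 2.050.
The exact tunnelling result is T⁻¹ = 1 + U² sinh²(κw) / [4E(U − E)] = 5.483, so T = 0.182.

T = 0.182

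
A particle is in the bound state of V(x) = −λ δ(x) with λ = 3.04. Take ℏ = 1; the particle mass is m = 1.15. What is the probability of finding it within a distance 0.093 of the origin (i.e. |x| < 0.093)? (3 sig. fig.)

P = 0.478

The normalised bound state is ψ = √κ e^{−κ|x|} with κ = mλ/ℏ² = 3.496.
P(|x| < d) = ∫_{−d}^{d} κ e^{−2κ|x|} dx = 1 − e^{−2κd} = 1 − e^{−0.6503} = 0.4781.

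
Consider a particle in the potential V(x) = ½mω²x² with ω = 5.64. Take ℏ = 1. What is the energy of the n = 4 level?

E = 25.4

The oscillator eigenvalues are E_n = ℏω(n + ½), so E_4 = 5.64 × 4.5 = 25.38.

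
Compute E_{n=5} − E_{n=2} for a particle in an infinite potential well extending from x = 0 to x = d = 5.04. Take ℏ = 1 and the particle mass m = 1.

E_n = n²π²ℏ²/(2md²), so ΔE = (5² − 2²) π²ℏ²/(2md²).
ΔE = 21 × π² / (2 × 1 × 5.04²) = 4.080.

ΔE = 4.08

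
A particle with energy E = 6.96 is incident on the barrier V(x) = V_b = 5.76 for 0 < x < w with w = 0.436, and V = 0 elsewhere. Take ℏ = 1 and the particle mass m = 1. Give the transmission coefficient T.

T = 0.720

Above the barrier the interior wavenumber is k₂ = √(2m(E − V_b))/ℏ = 1.549, giving phase k₂w = 0.6754.
T = [1 + V_b² sin²(k₂w) / (4E(E − V_b))]⁻¹ = 1/1.388 = 0.720.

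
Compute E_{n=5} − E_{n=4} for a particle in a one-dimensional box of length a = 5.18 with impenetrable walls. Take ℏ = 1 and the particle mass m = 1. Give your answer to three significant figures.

ΔE = 1.66

E_n = n²π²ℏ²/(2ma²), so ΔE = (5² − 4²) π²ℏ²/(2ma²).
ΔE = 9 × π² / (2 × 1 × 5.18²) = 1.655.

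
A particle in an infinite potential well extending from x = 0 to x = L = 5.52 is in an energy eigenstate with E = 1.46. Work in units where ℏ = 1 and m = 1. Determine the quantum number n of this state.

n = 3

From E_n = n²π²ℏ²/(2mL²) invert to n = √(2mL²E)/(πℏ).
n = (5.52/π) × √(2 × 1 × 1.46) = 3.002 → n = 3.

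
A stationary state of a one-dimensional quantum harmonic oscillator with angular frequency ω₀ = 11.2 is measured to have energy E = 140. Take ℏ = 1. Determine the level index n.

n = 12

E_n = ℏω₀(n + ½) ⇒ n = E/(ℏω₀) − ½ = 140/11.2 − 0.5 = 12.000 → n = 12.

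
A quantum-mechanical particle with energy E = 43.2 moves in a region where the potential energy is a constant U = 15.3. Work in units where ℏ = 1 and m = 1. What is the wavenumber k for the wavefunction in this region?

k = 7.47

With E > U the solution is oscillatory, ψ ∝ e^{±ikx} with k = √(2m(E − U))/ℏ.
k = √(2 × 1 × 27.9) = 7.470.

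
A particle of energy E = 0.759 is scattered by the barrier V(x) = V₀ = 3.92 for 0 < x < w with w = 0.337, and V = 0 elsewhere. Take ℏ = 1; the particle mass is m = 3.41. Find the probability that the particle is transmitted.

Since E < V₀ the interior solution is evanescent with decay constant κ = √(2m(V₀ − E))/ℏ = 4.643.
κw = 1.565, sinh(κw) = 2.286.
Matching ψ, ψ′ at both faces gives T = [1 + V₀² sinh²(κw) / (4E(V₀ − E))]⁻¹ = 1/9.368 = 0.107.

T = 0.107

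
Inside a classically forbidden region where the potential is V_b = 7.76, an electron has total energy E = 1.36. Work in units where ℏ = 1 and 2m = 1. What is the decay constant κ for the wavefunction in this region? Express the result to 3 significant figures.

κ = 2.53

Since E < V_b the TISE in this region is ψ'' = κ²ψ with κ = √(2m(V_b − E))/ℏ.
κ = √(2 × 0.5 × 6.4) = 2.530.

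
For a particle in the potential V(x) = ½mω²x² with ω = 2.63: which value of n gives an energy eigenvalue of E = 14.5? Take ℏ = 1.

Invert E_n = (n + ½)ℏω: n = E/ℏω − ½ = 5.013, so n = 5.

n = 5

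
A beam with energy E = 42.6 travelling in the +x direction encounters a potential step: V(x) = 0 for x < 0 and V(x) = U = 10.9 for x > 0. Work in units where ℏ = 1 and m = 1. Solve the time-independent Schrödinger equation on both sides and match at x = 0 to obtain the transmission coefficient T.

The wavenumbers are k₁ = √(2mE)/ℏ = 9.230 on the left and k₂ = √(2m(E − U))/ℏ = 7.962 on the right.
Matching ψ and ψ′ at x = 0 gives r = (k₁ − k₂)/(k₁ + k₂), so R = r² = 0.005439 and T = 1 − R = 0.9946.

T = 0.995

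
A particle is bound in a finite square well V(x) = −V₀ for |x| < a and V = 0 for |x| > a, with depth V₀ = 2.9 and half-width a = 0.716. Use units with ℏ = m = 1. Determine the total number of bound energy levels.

Define the well-strength parameter z₀ = (a/ℏ)√(2mV₀) = 0.716 × √(2·1·2.9) = 1.724.
A new bound state (alternating even/odd) appears each time z₀ passes a multiple of π/2, so N = ⌊2z₀/π⌋ + 1 = ⌊1.098⌋ + 1 = 2.

N = 2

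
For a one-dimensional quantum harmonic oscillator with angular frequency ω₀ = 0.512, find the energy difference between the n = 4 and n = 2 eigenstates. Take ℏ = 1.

ΔE = 1.02

E_n = ℏω₀(n + ½), so ΔE = (4 − 2) ℏω₀ = 2 × 0.512 = 1.024.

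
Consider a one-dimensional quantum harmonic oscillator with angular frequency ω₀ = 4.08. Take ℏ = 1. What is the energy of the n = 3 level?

E = 14.3

The oscillator eigenvalues are E_n = ℏω₀(n + ½), so E_3 = 4.08 × 3.5 = 14.28.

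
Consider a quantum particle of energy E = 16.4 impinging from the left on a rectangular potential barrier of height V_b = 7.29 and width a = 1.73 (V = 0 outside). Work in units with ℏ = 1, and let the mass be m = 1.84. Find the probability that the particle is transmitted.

E > V_b: inside the barrier k₂ = √(2m(E − V_b))/ℏ = 5.790, k₂a = 10.02.
Matching at both interfaces gives T⁻¹ = 1 + V_b² sin²(k₂a) / [4E(E − V_b)] = 1.028, hence T = 0.973.

T = 0.973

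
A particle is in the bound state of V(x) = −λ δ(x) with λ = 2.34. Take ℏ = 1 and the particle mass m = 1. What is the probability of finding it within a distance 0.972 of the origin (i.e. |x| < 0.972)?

P = 0.989

The normalised bound state is ψ = √κ e^{−κ|x|} with κ = mλ/ℏ² = 2.340.
P(|x| < d) = ∫_{−d}^{d} κ e^{−2κ|x|} dx = 1 − e^{−2κd} = 1 − e^{−4.549} = 0.9894.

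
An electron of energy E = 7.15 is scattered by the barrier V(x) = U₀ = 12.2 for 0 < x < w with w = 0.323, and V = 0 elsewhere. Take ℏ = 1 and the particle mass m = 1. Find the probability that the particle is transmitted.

T = 0.396

E < U₀: inside the barrier ψ ∝ e^{±κx} with κ = √(2m(U₀ − E))/ℏ = 3.178.
κw = 1.027, sinh(κw) = 1.217.
Matching ψ, ψ′ at both faces gives T = [1 + U₀² sinh²(κw) / (4E(U₀ − E))]⁻¹ = 1/2.525 = 0.396.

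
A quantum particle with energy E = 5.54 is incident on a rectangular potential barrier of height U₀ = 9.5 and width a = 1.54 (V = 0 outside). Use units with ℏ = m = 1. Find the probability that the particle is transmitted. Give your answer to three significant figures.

T = 0.000669

Since E < U₀ the interior solution is evanescent with decay constant κ = √(2m(U₀ − E))/ℏ = 2.814.
κa = 4.334, sinh(κa) = 38.12.
Matching ψ, ψ′ at both faces gives T = [1 + U₀² sinh²(κa) / (4E(U₀ − E))]⁻¹ = 1/1495 = 0.000669.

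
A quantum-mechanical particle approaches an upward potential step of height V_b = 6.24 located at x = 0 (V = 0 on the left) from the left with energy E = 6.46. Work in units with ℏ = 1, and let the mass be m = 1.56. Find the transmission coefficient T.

T = 0.526

On each side the TISE gives plane waves with k = √(2m(E − V))/ℏ: k₁ = √(2·1.56·6.46) = 4.489, k₂ = √(2·1.56·0.22) = 0.8285.
Matching ψ and ψ′ at x = 0 gives r = (k₁ − k₂)/(k₁ + k₂), so R = r² = 0.4739 and T = 1 − R = 0.5261.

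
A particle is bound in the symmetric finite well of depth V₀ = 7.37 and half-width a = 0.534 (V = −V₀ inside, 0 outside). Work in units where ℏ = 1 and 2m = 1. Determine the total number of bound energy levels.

N = 1

The dimensionless depth is z₀ = a√(2mV₀)/ℏ = 0.534 × √(7.370) = 1.450.
A new bound state (alternating even/odd) appears each time z₀ passes a multiple of π/2, so N = ⌊2z₀/π⌋ + 1 = ⌊0.9229⌋ + 1 = 1.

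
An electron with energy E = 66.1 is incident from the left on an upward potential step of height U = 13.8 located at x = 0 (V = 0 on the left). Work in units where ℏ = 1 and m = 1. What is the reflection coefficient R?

R = 0.00342

The wavenumbers are k₁ = √(2mE)/ℏ = 11.50 on the left and k₂ = √(2m(E − U))/ℏ = 10.23 on the right.
Continuity of ψ and ψ′ at the step yields the reflection amplitude r = (k₁ − k₂)/(k₁ + k₂) = 0.05848; thus R = |r|² = 0.003419, T = 0.9966.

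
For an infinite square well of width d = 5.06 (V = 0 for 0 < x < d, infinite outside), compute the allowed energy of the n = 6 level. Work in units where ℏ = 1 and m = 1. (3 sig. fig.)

E = 6.94

Requiring ψ(0) = ψ(d) = 0 quantises k = nπ/d, hence E_n = ℏ²k²/2m = n²π²ℏ²/(2md²).
E_6 = 6² × π² / (2 × 1 × 5.06²) = 6.939.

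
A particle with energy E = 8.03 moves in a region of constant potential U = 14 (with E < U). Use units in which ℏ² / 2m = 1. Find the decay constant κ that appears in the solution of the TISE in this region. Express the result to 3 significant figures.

κ = 2.44

Since E < U the TISE in this region is ψ'' = κ²ψ with κ = √(2m(U − E))/ℏ.
κ = √(2 × 0.5 × 5.97) = 2.443.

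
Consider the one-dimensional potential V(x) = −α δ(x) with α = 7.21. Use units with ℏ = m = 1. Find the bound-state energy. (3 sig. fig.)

The bound state is ψ(x) = √κ e^{−κ|x|}. The derivative jump ψ'(0⁺) − ψ'(0⁻) = −(2mα/ℏ²)ψ(0) fixes κ = mα/ℏ² = 7.210.
Then E = −ℏ²κ²/(2m) = −mα²/(2ℏ²) = -25.99.

E = -26.0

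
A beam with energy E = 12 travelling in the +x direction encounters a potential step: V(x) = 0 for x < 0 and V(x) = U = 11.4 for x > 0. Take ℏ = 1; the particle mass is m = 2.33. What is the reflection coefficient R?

On each side the TISE gives plane waves with k = √(2m(E − V))/ℏ: k₁ = √(2·2.33·12) = 7.478, k₂ = √(2·2.33·0.6) = 1.672.
Matching ψ and ψ′ at x = 0 gives r = (k₁ − k₂)/(k₁ + k₂), so R = r² = 0.4026 and T = 1 − R = 0.5974.

R = 0.403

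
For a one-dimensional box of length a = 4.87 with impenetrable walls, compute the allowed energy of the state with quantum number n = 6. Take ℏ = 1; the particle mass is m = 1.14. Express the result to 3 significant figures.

E = 6.57

Requiring ψ(0) = ψ(a) = 0 quantises k = nπ/a, hence E_n = ℏ²k²/2m = n²π²ℏ²/(2ma²).
E_6 = 6² × π² / (2 × 1.14 × 4.87²) = 6.571.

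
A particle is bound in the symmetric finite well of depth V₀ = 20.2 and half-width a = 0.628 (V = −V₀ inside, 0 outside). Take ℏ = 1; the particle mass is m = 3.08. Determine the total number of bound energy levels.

N = 5

The dimensionless depth is z₀ = a√(2mV₀)/ℏ = 0.628 × √(124.4) = 7.005.
The even/odd transcendental equations gain one root per π/2 in z₀, giving N = 1 + ⌊2z₀/π⌋ = 1 + ⌊4.460⌋ = 5.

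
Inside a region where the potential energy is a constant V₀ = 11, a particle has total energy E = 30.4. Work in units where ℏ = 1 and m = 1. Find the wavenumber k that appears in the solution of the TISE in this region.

With E > V₀ the solution is oscillatory, ψ ∝ e^{±ikx} with k = √(2m(E − V₀))/ℏ.
k = √(2 × 1 × 19.4) = 6.229.

k = 6.23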